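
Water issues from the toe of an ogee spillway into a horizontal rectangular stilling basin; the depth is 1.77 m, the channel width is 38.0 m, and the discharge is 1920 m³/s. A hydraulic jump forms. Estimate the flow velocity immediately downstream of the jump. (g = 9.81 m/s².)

q = Q/b = 1920/38.0 = 50.5 m²/s; V₁ = q/y₁ = 28.5 m/s. Fr₁ = V₁/√(g·y₁) = 6.85.
From the momentum equation for a rectangular channel, y₂/y₁ = ½[√(1 + 8Fr₁²) − 1] = ½[√376.4 − 1] = 9.20.
y₂ = 9.20 × 1.77 = 16.3 m.
V₂ = q/y₂ = 50.5/16.3 = 3.10 m/s.

V₂ = 3.10 m/s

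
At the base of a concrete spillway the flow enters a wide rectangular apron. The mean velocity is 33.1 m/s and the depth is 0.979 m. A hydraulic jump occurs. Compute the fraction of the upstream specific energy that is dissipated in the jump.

ΔE/E₁ = 0.744 (74.4%)

Fr₁ = V₁/√(g·y₁) = 33.1/√(9.81×0.979) = 10.7.
By Bélanger, y₂/y₁ = ½[√(1 + 8Fr₁²) − 1] = ½[√913.6 − 1] = 14.6.
y₂ = 14.6 × 0.979 = 14.3 m.
E₁ = y₁ + V₁²/2g = 56.8 m. ΔE = (y₂ − y₁)³/(4y₁y₂) = 42.3 m. ΔE/E₁ = 42.3/56.8 = 0.744.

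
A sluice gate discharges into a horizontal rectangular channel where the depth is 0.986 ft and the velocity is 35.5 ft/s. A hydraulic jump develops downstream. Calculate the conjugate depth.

y₂ = 8.31 ft

Fr₁ = V₁/√(g·y₁) = 35.5/√(32.2×0.986) = 6.30.
From the momentum equation for a rectangular channel, y₂/y₁ = ½[√(1 + 8Fr₁²) − 1] = ½[√318.6 − 1] = 8.42.
y₂ = 8.42 × 0.986 = 8.31 ft.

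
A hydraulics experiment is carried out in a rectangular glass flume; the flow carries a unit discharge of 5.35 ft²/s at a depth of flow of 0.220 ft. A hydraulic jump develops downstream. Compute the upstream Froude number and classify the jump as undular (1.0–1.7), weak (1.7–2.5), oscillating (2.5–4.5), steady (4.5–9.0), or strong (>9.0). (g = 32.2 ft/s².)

Fr₁ = 9.14; strong jump

V₁ = q/y₁ = 5.35/0.220 = 24.3 ft/s. Fr₁ = V₁/√(g·y₁) = 24.3/√(32.2×0.220) = 9.14.
Fr₁ = 9.14 lies in the strong range.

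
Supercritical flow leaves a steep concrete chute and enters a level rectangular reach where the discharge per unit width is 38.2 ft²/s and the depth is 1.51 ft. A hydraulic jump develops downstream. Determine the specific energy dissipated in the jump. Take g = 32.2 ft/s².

ΔE = 3.96 ft

V₁ = q/y₁ = 38.2/1.51 = 25.3 ft/s. Fr₁ = V₁/√(g·y₁) = 25.3/√(32.2×1.51) = 3.63.
Sequent-depth ratio: y₂/y₁ = ½[√(1 + 8Fr₁²) − 1] = ½[√106.3 − 1] = 4.66.
y₂ = 4.66 × 1.51 = 7.03 ft.
Head loss: ΔE = (y₂ − y₁)³/(4y₁y₂) = (7.03 − 1.51)³/(4×1.51×7.03) = 168/42.5 = 3.96 ft.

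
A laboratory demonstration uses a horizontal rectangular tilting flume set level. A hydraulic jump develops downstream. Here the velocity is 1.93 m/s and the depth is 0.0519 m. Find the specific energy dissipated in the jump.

Fr₁ = V₁/√(g·y₁) = 1.93/√(9.81×0.0519) = 2.70.
From the momentum equation for a rectangular channel, y₂/y₁ = ½[√(1 + 8Fr₁²) − 1] = ½[√59.53 − 1] = 3.36.
y₂ = 3.36 × 0.0519 = 0.174 m.
Head loss: ΔE = (y₂ − y₁)³/(4y₁y₂) = (0.174 − 0.0519)³/(4×0.0519×0.174) = 0.00183/0.0362 = 0.0506 m.

ΔE = 0.0506 m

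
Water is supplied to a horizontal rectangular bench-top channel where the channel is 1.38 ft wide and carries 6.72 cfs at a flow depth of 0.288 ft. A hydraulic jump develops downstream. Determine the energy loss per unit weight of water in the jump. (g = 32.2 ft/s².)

ΔE = 2.52 ft

q = Q/b = 6.72/1.38 = 4.87 ft²/s; V₁ = q/y₁ = 16.9 ft/s. Fr₁ = V₁/√(g·y₁) = 5.55.
Sequent-depth ratio: y₂/y₁ = ½[√(1 + 8Fr₁²) − 1] = ½[√247.6 − 1] = 7.37.
y₂ = 7.37 × 0.288 = 2.12 ft.
Head loss: ΔE = (y₂ − y₁)³/(4y₁y₂) = (2.12 − 0.288)³/(4×0.288×2.12) = 6.17/2.44 = 2.52 ft.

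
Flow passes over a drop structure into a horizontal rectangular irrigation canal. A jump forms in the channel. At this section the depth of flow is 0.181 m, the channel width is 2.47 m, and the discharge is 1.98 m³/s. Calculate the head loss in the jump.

ΔE = 0.360 m

q = Q/b = 1.98/2.47 = 0.802 m²/s; V₁ = q/y₁ = 4.43 m/s. Fr₁ = V₁/√(g·y₁) = 3.32.
By Bélanger, y₂/y₁ = ½[√(1 + 8Fr₁²) − 1] = ½[√89.37 − 1] = 4.23.
y₂ = 4.23 × 0.181 = 0.765 m.
V₂ = q/y₂ = 0.802/0.765 = 1.05 m/s. E₁ = y₁ + V₁²/2g = 1.18 m; E₂ = y₂ + V₂²/2g = 0.821 m. ΔE = E₁ − E₂ = 0.360 m.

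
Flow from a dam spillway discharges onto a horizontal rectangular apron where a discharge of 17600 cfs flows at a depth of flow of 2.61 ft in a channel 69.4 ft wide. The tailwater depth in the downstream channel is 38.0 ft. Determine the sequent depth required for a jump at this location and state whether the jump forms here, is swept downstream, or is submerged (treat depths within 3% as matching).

y₂ = 37.8 ft; the jump forms here

q = Q/b = 17600/69.4 = 254 ft²/s; V₁ = q/y₁ = 97.2 ft/s. Fr₁ = V₁/√(g·y₁) = 10.6.
Conjugate-depth relation: y₂/y₁ = ½[√(1 + 8Fr₁²) − 1] = ½[√899.7 − 1] = 14.5.
y₂ = 14.5 × 2.61 = 37.8 ft.
Tailwater y_tw = 38.0 ft: y_tw ≈ y₂, so the jump forms here.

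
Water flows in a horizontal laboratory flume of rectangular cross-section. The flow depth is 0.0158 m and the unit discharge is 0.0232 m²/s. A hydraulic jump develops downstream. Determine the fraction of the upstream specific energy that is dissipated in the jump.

ΔE/E₁ = 0.359 (35.9%)

V₁ = q/y₁ = 0.0232/0.0158 = 1.47 m/s. Fr₁ = V₁/√(g·y₁) = 1.47/√(9.81×0.0158) = 3.73.
By Bélanger, y₂/y₁ = ½[√(1 + 8Fr₁²) − 1] = ½[√112.3 − 1] = 4.80.
y₂ = 4.80 × 0.0158 = 0.0758 m.
E₁ = y₁ + V₁²/2g = 0.126 m. ΔE = (y₂ − y₁)³/(4y₁y₂) = 0.0451 m. ΔE/E₁ = 0.0451/0.126 = 0.359.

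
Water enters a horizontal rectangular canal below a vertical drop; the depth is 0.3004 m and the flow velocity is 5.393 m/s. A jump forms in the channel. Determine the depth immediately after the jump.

Fr₁ = V₁/√(g·y₁) = 5.393/√(9.81×0.3004) = 3.142.
By Bélanger, y₂/y₁ = ½[√(1 + 8Fr₁²) − 1] = ½[√79.955 − 1] = 3.971.
y₂ = 3.971 × 0.3004 = 1.193 m.

y₂ = 1.193 m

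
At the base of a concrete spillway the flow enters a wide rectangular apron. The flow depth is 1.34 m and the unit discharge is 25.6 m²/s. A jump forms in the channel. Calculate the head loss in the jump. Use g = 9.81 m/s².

ΔE = 10.2 m

V₁ = q/y₁ = 25.6/1.34 = 19.1 m/s. Fr₁ = V₁/√(g·y₁) = 19.1/√(9.81×1.34) = 5.27.
By Bélanger, y₂/y₁ = ½[√(1 + 8Fr₁²) − 1] = ½[√223.1 − 1] = 6.97.
y₂ = 6.97 × 1.34 = 9.34 m.
V₂ = q/y₂ = 25.6/9.34 = 2.74 m/s. E₁ = y₁ + V₁²/2g = 19.9 m; E₂ = y₂ + V₂²/2g = 9.72 m. ΔE = E₁ − E₂ = 10.2 m.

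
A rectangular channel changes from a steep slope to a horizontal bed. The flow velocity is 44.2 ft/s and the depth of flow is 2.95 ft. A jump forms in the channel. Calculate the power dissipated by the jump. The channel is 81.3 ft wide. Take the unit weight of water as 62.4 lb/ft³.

P = 17946 hp

Fr₁ = V₁/√(g·y₁) = 44.2/√(32.2×2.95) = 4.54.
From the momentum equation for a rectangular channel, y₂/y₁ = ½[√(1 + 8Fr₁²) − 1] = ½[√165.5 − 1] = 5.93.
y₂ = 5.93 × 2.95 = 17.5 ft.
Head loss: ΔE = (y₂ − y₁)³/(4y₁y₂) = (17.5 − 2.95)³/(4×2.95×17.5) = 3082/207 = 14.9 ft.
q = V₁·y₁ = 44.2 × 2.95 = 130 ft²/s. Q = q·b = 130 × 81.3 = 10601 cfs. P = γ·Q·ΔE/550 = 62.4 × 10601 × 14.9 / 550 = 17946 hp.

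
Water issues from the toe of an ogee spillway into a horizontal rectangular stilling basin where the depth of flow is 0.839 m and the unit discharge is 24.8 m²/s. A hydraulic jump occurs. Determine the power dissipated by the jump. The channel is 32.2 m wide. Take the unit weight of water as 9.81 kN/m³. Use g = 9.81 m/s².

P = 261138 kW

V₁ = q/y₁ = 24.8/0.839 = 29.6 m/s. Fr₁ = V₁/√(g·y₁) = 29.6/√(9.81×0.839) = 10.3.
By Bélanger, y₂/y₁ = ½[√(1 + 8Fr₁²) − 1] = ½[√850.3 − 1] = 14.1.
y₂ = 14.1 × 0.839 = 11.8 m.
Head loss: ΔE = (y₂ − y₁)³/(4y₁y₂) = (11.8 − 0.839)³/(4×0.839×11.8) = 1321/39.6 = 33.3 m.
Q = q·b = 24.8 × 32.2 = 799 m³/s. P = γ·Q·ΔE = 9.81 × 799 × 33.3 = 261138 kW.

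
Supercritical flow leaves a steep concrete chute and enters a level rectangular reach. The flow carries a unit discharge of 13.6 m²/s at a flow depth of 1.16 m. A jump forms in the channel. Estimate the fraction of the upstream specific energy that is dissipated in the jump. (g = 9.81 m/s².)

ΔE/E₁ = 0.326 (32.6%)

V₁ = q/y₁ = 13.6/1.16 = 11.7 m/s. Fr₁ = V₁/√(g·y₁) = 11.7/√(9.81×1.16) = 3.48.
Bélanger equation: y₂/y₁ = ½[√(1 + 8Fr₁²) − 1] = ½[√97.63 − 1] = 4.44.
y₂ = 4.44 × 1.16 = 5.15 m.
E₁ = y₁ + V₁²/2g = 8.17 m. ΔE = (y₂ − y₁)³/(4y₁y₂) = 2.66 m. ΔE/E₁ = 2.66/8.17 = 0.326.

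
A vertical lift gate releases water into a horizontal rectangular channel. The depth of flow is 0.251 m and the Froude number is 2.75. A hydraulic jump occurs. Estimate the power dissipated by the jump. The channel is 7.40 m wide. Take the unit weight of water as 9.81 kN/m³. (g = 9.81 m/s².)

Fr₁ = 2.75 (given).
Sequent-depth ratio: y₂/y₁ = ½[√(1 + 8Fr₁²) − 1] = ½[√61.50 − 1] = 3.42.
y₂ = 3.42 × 0.251 = 0.859 m.
Head loss: ΔE = (y₂ − y₁)³/(4y₁y₂) = (0.859 − 0.251)³/(4×0.251×0.859) = 0.224/0.862 = 0.260 m.
V₁ = Fr₁·√(g·y₁) = 2.75×√(9.81×0.251) = 4.32 m/s; q = V₁·y₁ = 1.08 m²/s. Q = q·b = 1.08 × 7.40 = 8.02 m³/s. P = γ·Q·ΔE = 9.81 × 8.02 × 0.260 = 20.5 kW.

P = 20.5 kW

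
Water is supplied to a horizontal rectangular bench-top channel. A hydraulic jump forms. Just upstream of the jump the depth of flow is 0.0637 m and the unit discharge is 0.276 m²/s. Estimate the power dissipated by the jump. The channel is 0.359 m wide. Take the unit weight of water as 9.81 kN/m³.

P = 0.524 kW

V₁ = q/y₁ = 0.276/0.0637 = 4.33 m/s. Fr₁ = V₁/√(g·y₁) = 4.33/√(9.81×0.0637) = 5.48.
Bélanger equation: y₂/y₁ = ½[√(1 + 8Fr₁²) − 1] = ½[√241.3 − 1] = 7.27.
y₂ = 7.27 × 0.0637 = 0.463 m.
V₂ = q/y₂ = 0.276/0.463 = 0.596 m/s. E₁ = y₁ + V₁²/2g = 1.02 m; E₂ = y₂ + V₂²/2g = 0.481 m. ΔE = E₁ − E₂ = 0.539 m.
Q = q·b = 0.276 × 0.359 = 0.0991 m³/s. P = γ·Q·ΔE = 9.81 × 0.0991 × 0.539 = 0.524 kW.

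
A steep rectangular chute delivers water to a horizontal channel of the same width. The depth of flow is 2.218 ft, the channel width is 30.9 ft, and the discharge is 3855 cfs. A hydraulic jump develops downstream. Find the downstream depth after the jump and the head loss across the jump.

y₂ = 19.80 ft; ΔE = 30.93 ft

q = Q/b = 3855/30.9 = 124.8 ft²/s; V₁ = q/y₁ = 56.25 ft/s. Fr₁ = V₁/√(g·y₁) = 6.656.
Conjugate-depth relation: y₂/y₁ = ½[√(1 + 8Fr₁²) − 1] = ½[√355.39 − 1] = 8.926.
y₂ = 8.926 × 2.218 = 19.80 ft.
V₂ = q/y₂ = 124.8/19.80 = 6.302 ft/s. E₁ = y₁ + V₁²/2g = 51.35 ft; E₂ = y₂ + V₂²/2g = 20.41 ft. ΔE = E₁ − E₂ = 30.93 ft.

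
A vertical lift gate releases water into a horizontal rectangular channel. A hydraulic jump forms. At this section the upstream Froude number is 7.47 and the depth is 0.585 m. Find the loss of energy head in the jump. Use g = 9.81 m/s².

ΔE = 10.9 m

Fr₁ = 7.47 (given).
Sequent-depth ratio: y₂/y₁ = ½[√(1 + 8Fr₁²) − 1] = ½[√447.4 − 1] = 10.1.
y₂ = 10.1 × 0.585 = 5.89 m.
Head loss: ΔE = (y₂ − y₁)³/(4y₁y₂) = (5.89 − 0.585)³/(4×0.585×5.89) = 150/13.8 = 10.9 m.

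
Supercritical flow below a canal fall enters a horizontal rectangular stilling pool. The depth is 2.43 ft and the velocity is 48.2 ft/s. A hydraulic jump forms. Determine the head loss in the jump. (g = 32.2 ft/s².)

Fr₁ = V₁/√(g·y₁) = 48.2/√(32.2×2.43) = 5.45.
Bélanger equation: y₂/y₁ = ½[√(1 + 8Fr₁²) − 1] = ½[√238.5 − 1] = 7.22.
y₂ = 7.22 × 2.43 = 17.6 ft.
Head loss: ΔE = (y₂ − y₁)³/(4y₁y₂) = (17.6 − 2.43)³/(4×2.43×17.6) = 3457/171 = 20.3 ft.

ΔE = 20.3 ft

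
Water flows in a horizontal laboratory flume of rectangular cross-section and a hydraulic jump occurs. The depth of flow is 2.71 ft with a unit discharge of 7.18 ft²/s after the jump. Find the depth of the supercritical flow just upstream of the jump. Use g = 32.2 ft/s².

V₂ = q/y₂ = 7.18/2.71 = 2.65 ft/s; Fr₂ = V₂/√(g·y₂) = 0.284.
Applying the sequent-depth relation in reverse, y₁/y₂ = ½[√(1 + 8Fr₂²) − 1] = ½[√1.644 − 1] = 0.141.
y₁ = 0.141 × 2.71 = 0.382 ft.

y₁ = 0.382 ft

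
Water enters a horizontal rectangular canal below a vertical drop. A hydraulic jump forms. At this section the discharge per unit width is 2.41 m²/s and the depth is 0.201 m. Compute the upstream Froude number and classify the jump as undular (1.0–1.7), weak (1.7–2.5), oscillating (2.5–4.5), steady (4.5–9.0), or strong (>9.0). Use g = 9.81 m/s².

V₁ = q/y₁ = 2.41/0.201 = 12.0 m/s. Fr₁ = V₁/√(g·y₁) = 12.0/√(9.81×0.201) = 8.54.
Fr₁ = 8.54 lies in the steady range.

Fr₁ = 8.54; steady jump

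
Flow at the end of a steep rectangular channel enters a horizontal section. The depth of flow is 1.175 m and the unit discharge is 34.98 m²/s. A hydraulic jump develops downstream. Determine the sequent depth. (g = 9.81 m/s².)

V₁ = q/y₁ = 34.98/1.175 = 29.77 m/s. Fr₁ = V₁/√(g·y₁) = 29.77/√(9.81×1.175) = 8.769.
From the momentum equation for a rectangular channel, y₂/y₁ = ½[√(1 + 8Fr₁²) − 1] = ½[√616.10 − 1] = 11.91.
y₂ = 11.91 × 1.175 = 14.00 m.

y₂ = 14.00 m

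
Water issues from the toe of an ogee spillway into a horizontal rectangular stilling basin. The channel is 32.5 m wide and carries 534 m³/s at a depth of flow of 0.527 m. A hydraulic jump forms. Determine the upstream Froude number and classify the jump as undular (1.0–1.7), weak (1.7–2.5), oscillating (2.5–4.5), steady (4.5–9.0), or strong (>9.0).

q = Q/b = 534/32.5 = 16.4 m²/s; V₁ = q/y₁ = 31.2 m/s. Fr₁ = V₁/√(g·y₁) = 13.7.
Fr₁ = 13.7 lies in the strong range.

Fr₁ = 13.7; strong jump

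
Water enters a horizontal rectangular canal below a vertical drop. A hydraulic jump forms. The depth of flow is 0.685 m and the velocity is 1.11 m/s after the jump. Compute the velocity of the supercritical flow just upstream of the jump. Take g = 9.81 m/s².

Fr₂ = V₂/√(g·y₂) = 1.11/√(9.81×0.685) = 0.428.
Applying the sequent-depth relation in reverse, y₁/y₂ = ½[√(1 + 8Fr₂²) − 1] = ½[√2.467 − 1] = 0.285.
y₁ = 0.285 × 0.685 = 0.195 m.
V₁ = q/y₁ = 0.760/0.195 = 3.89 m/s.

V₁ = 3.89 m/s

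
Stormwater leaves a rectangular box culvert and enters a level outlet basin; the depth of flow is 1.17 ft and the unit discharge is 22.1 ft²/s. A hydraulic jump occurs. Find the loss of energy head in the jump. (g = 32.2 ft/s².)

ΔE = 1.80 ft

V₁ = q/y₁ = 22.1/1.17 = 18.9 ft/s. Fr₁ = V₁/√(g·y₁) = 18.9/√(32.2×1.17) = 3.08.
Bélanger equation: y₂/y₁ = ½[√(1 + 8Fr₁²) − 1] = ½[√76.76 − 1] = 3.88.
y₂ = 3.88 × 1.17 = 4.54 ft.
Head loss: ΔE = (y₂ − y₁)³/(4y₁y₂) = (4.54 − 1.17)³/(4×1.17×4.54) = 38.3/21.2 = 1.80 ft.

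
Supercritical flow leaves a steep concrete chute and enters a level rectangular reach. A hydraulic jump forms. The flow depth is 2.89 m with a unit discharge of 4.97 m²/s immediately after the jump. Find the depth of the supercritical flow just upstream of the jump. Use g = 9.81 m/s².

y₁ = 0.512 m

V₂ = q/y₂ = 4.97/2.89 = 1.72 m/s; Fr₂ = V₂/√(g·y₂) = 0.323.
Since the conjugate-depth ratio holds either way, y₁/y₂ = ½[√(1 + 8Fr₂²) − 1] = ½[√1.835 − 1] = 0.177.
y₁ = 0.177 × 2.89 = 0.512 m.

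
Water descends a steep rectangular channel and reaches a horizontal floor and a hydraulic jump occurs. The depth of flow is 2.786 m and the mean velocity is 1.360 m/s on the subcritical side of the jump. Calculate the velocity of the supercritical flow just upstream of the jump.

Fr₂ = V₂/√(g·y₂) = 1.360/√(9.81×2.786) = 0.2601.
Applying the sequent-depth relation in reverse, y₁/y₂ = ½[√(1 + 8Fr₂²) − 1] = ½[√1.5414 − 1] = 0.1208.
y₁ = 0.1208 × 2.786 = 0.3365 m.
V₁ = q/y₁ = 3.789/0.3365 = 11.26 m/s.

V₁ = 11.26 m/s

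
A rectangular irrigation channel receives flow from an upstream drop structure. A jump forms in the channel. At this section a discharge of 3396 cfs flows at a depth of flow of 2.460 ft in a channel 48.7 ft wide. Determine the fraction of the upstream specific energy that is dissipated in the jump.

ΔE/E₁ = 0.285 (28.5%)

q = Q/b = 3396/48.7 = 69.73 ft²/s; V₁ = q/y₁ = 28.35 ft/s. Fr₁ = V₁/√(g·y₁) = 3.185.
Conjugate-depth relation: y₂/y₁ = ½[√(1 + 8Fr₁²) − 1] = ½[√82.153 − 1] = 4.032.
y₂ = 4.032 × 2.460 = 9.919 ft.
E₁ = y₁ + V₁²/2g = 14.94 ft. ΔE = (y₂ − y₁)³/(4y₁y₂) = 4.251 ft. ΔE/E₁ = 4.251/14.94 = 0.285.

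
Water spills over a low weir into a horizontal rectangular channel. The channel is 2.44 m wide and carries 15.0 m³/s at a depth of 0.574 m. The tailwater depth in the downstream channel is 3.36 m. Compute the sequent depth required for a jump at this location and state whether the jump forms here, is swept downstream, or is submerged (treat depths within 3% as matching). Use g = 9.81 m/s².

y₂ = 3.39 m; the jump forms here

q = Q/b = 15.0/2.44 = 6.15 m²/s; V₁ = q/y₁ = 10.7 m/s. Fr₁ = V₁/√(g·y₁) = 4.51.
By Bélanger, y₂/y₁ = ½[√(1 + 8Fr₁²) − 1] = ½[√164.0 − 1] = 5.90.
y₂ = 5.90 × 0.574 = 3.39 m.
Tailwater y_tw = 3.36 m: y_tw ≈ y₂, so the jump forms here.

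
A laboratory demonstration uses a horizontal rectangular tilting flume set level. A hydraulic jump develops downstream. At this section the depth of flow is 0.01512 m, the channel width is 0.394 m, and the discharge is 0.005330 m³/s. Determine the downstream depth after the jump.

y₂ = 0.04269 m

q = Q/b = 0.005330/0.394 = 0.01353 m²/s; V₁ = q/y₁ = 0.8947 m/s. Fr₁ = V₁/√(g·y₁) = 2.323.
Sequent-depth ratio: y₂/y₁ = ½[√(1 + 8Fr₁²) − 1] = ½[√44.175 − 1] = 2.823.
y₂ = 2.823 × 0.01512 = 0.04269 m.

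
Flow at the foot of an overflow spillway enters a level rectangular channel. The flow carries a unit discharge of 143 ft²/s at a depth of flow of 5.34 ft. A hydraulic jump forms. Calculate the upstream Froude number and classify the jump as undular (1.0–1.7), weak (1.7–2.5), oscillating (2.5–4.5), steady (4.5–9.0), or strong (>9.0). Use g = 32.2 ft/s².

Fr₁ = 2.04; weak jump

V₁ = q/y₁ = 143/5.34 = 26.8 ft/s. Fr₁ = V₁/√(g·y₁) = 26.8/√(32.2×5.34) = 2.04.
Fr₁ = 2.04 lies in the weak range.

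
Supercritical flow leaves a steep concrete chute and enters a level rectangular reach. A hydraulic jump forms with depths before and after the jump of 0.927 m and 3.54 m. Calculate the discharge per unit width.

q = 8.48 m²/s

For a rectangular channel the momentum equation gives q² = ½·g·y₁·y₂·(y₁ + y₂) = ½×9.81×0.927×3.54×4.47 = 71.9.
q = √71.9 = 8.48 m²/s.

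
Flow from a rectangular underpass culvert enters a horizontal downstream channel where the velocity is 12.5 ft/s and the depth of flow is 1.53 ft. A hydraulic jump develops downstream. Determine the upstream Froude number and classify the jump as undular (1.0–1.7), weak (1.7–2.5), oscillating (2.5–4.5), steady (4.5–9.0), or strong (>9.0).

Fr₁ = 1.78; weak jump

Fr₁ = V₁/√(g·y₁) = 12.5/√(32.2×1.53) = 1.78.
Fr₁ = 1.78 lies in the weak range.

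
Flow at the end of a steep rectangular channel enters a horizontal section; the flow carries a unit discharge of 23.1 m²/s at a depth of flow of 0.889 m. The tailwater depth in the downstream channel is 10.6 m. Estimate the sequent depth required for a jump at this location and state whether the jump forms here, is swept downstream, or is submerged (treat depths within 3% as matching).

y₂ = 10.6 m; the jump forms here

V₁ = q/y₁ = 23.1/0.889 = 26.0 m/s. Fr₁ = V₁/√(g·y₁) = 26.0/√(9.81×0.889) = 8.80.
Sequent-depth ratio: y₂/y₁ = ½[√(1 + 8Fr₁²) − 1] = ½[√620.4 − 1] = 12.0.
y₂ = 12.0 × 0.889 = 10.6 m.
Tailwater y_tw = 10.6 m: y_tw ≈ y₂, so the jump forms here.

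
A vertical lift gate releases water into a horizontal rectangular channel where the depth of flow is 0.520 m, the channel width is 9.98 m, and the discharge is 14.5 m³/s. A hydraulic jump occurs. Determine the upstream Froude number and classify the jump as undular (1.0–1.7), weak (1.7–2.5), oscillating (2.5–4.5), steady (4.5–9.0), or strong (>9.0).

Fr₁ = 1.24; undular jump

q = Q/b = 14.5/9.98 = 1.45 m²/s; V₁ = q/y₁ = 2.79 m/s. Fr₁ = V₁/√(g·y₁) = 1.24.
Fr₁ = 1.24 lies in the undular range.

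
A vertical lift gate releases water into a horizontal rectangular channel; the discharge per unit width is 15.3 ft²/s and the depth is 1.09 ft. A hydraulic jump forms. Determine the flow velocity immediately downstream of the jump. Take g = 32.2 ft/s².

V₁ = q/y₁ = 15.3/1.09 = 14.0 ft/s. Fr₁ = V₁/√(g·y₁) = 14.0/√(32.2×1.09) = 2.37.
By Bélanger, y₂/y₁ = ½[√(1 + 8Fr₁²) − 1] = ½[√45.91 − 1] = 2.89.
y₂ = 2.89 × 1.09 = 3.15 ft.
V₂ = q/y₂ = 15.3/3.15 = 4.86 ft/s.

V₂ = 4.86 ft/s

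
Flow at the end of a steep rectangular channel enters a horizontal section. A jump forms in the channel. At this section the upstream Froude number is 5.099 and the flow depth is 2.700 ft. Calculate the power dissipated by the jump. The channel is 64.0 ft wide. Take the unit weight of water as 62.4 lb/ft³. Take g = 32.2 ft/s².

P = 17577 hp

Fr₁ = 5.099 (given).
Sequent-depth ratio: y₂/y₁ = ½[√(1 + 8Fr₁²) − 1] = ½[√209.00 − 1] = 6.728.
y₂ = 6.728 × 2.700 = 18.17 ft.
V₁ = Fr₁·√(g·y₁) = 5.099×√(32.2×2.700) = 47.54 ft/s; q = V₁·y₁ = 128.4 ft²/s. V₂ = q/y₂ = 128.4/18.17 = 7.066 ft/s. E₁ = y₁ + V₁²/2g = 37.80 ft; E₂ = y₂ + V₂²/2g = 18.94 ft. ΔE = E₁ − E₂ = 18.86 ft.
Q = q·b = 128.4 × 64.0 = 8216 cfs. P = γ·Q·ΔE/550 = 62.4 × 8216 × 18.86 / 550 = 17577 hp.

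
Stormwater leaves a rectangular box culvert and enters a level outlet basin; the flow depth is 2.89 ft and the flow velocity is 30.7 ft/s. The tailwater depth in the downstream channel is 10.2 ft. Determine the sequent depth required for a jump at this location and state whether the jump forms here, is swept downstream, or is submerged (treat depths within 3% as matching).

y₂ = 11.6 ft; the jump is swept downstream

Fr₁ = V₁/√(g·y₁) = 30.7/√(32.2×2.89) = 3.18.
Sequent-depth ratio: y₂/y₁ = ½[√(1 + 8Fr₁²) − 1] = ½[√82.02 − 1] = 4.03.
y₂ = 4.03 × 2.89 = 11.6 ft.
Tailwater y_tw = 10.2 ft: y_tw < y₂, so the jump is swept downstream.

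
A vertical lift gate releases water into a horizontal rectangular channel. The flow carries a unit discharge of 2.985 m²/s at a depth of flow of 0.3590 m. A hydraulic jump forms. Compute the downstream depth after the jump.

y₂ = 2.077 m

V₁ = q/y₁ = 2.985/0.3590 = 8.315 m/s. Fr₁ = V₁/√(g·y₁) = 8.315/√(9.81×0.3590) = 4.431.
Conjugate-depth relation: y₂/y₁ = ½[√(1 + 8Fr₁²) − 1] = ½[√158.05 − 1] = 5.786.
y₂ = 5.786 × 0.3590 = 2.077 m.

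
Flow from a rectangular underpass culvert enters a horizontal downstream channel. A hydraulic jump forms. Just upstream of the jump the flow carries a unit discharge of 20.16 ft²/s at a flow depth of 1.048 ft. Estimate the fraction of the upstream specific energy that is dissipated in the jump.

ΔE/E₁ = 0.303 (30.3%)

V₁ = q/y₁ = 20.16/1.048 = 19.24 ft/s. Fr₁ = V₁/√(g·y₁) = 19.24/√(32.2×1.048) = 3.311.
Conjugate-depth relation: y₂/y₁ = ½[√(1 + 8Fr₁²) − 1] = ½[√88.727 − 1] = 4.210.
y₂ = 4.210 × 1.048 = 4.412 ft.
E₁ = y₁ + V₁²/2g = 6.794 ft. ΔE = (y₂ − y₁)³/(4y₁y₂) = 2.058 ft. ΔE/E₁ = 2.058/6.794 = 0.303.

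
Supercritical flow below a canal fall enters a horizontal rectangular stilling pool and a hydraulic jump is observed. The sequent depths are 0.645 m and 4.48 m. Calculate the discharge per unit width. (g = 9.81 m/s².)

q = 8.52 m²/s

For a rectangular channel the momentum equation gives q² = ½·g·y₁·y₂·(y₁ + y₂) = ½×9.81×0.645×4.48×5.12 = 72.6.
q = √72.6 = 8.52 m²/s.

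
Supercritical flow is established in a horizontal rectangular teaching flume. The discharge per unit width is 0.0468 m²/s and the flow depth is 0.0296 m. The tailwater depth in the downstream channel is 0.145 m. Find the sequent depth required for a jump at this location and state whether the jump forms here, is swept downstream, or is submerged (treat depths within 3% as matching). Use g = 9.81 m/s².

V₁ = q/y₁ = 0.0468/0.0296 = 1.58 m/s. Fr₁ = V₁/√(g·y₁) = 1.58/√(9.81×0.0296) = 2.93.
Conjugate-depth relation: y₂/y₁ = ½[√(1 + 8Fr₁²) − 1] = ½[√69.87 − 1] = 3.68.
y₂ = 3.68 × 0.0296 = 0.109 m.
Tailwater y_tw = 0.145 m: y_tw > y₂, so the jump is submerged.

y₂ = 0.109 m; the jump is submerged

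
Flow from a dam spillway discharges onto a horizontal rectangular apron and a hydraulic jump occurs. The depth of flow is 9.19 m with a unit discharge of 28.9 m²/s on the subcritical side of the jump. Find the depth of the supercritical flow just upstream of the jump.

y₁ = 1.70 m

V₂ = q/y₂ = 28.9/9.19 = 3.14 m/s; Fr₂ = V₂/√(g·y₂) = 0.331.
Since the conjugate-depth ratio holds either way, y₁/y₂ = ½[√(1 + 8Fr₂²) − 1] = ½[√1.878 − 1] = 0.185.
y₁ = 0.185 × 9.19 = 1.70 m.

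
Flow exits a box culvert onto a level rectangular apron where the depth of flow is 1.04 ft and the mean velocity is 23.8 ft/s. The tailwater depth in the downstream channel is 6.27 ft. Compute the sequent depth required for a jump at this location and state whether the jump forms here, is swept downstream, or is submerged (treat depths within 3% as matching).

y₂ = 5.55 ft; the jump is submerged

Fr₁ = V₁/√(g·y₁) = 23.8/√(32.2×1.04) = 4.11.
From the momentum equation for a rectangular channel, y₂/y₁ = ½[√(1 + 8Fr₁²) − 1] = ½[√136.3 − 1] = 5.34.
y₂ = 5.34 × 1.04 = 5.55 ft.
Tailwater y_tw = 6.27 ft: y_tw > y₂, so the jump is submerged.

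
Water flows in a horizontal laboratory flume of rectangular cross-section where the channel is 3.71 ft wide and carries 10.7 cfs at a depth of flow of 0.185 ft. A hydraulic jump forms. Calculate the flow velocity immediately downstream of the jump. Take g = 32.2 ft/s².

V₂ = 1.82 ft/s

q = Q/b = 10.7/3.71 = 2.88 ft²/s; V₁ = q/y₁ = 15.6 ft/s. Fr₁ = V₁/√(g·y₁) = 6.39.
Sequent-depth ratio: y₂/y₁ = ½[√(1 + 8Fr₁²) − 1] = ½[√327.4 − 1] = 8.55.
y₂ = 8.55 × 0.185 = 1.58 ft.
V₂ = q/y₂ = 2.88/1.58 = 1.82 ft/s.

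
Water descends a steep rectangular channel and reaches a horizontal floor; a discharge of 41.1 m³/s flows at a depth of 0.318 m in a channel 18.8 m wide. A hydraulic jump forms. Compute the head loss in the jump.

q = Q/b = 41.1/18.8 = 2.19 m²/s; V₁ = q/y₁ = 6.87 m/s. Fr₁ = V₁/√(g·y₁) = 3.89.
From the momentum equation for a rectangular channel, y₂/y₁ = ½[√(1 + 8Fr₁²) − 1] = ½[√122.2 − 1] = 5.03.
y₂ = 5.03 × 0.318 = 1.60 m.
Head loss: ΔE = (y₂ − y₁)³/(4y₁y₂) = (1.60 − 0.318)³/(4×0.318×1.60) = 2.10/2.03 = 1.03 m.

ΔE = 1.03 m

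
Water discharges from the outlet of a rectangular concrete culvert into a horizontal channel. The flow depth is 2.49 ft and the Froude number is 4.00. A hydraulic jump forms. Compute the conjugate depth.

Fr₁ = 4.00 (given).
By Bélanger, y₂/y₁ = ½[√(1 + 8Fr₁²) − 1] = ½[√129.0 − 1] = 5.18.
y₂ = 5.18 × 2.49 = 12.9 ft.

y₂ = 12.9 ft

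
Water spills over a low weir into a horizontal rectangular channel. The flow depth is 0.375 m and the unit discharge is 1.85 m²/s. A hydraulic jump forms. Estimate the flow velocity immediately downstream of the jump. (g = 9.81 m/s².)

V₂ = 1.56 m/s

V₁ = q/y₁ = 1.85/0.375 = 4.93 m/s. Fr₁ = V₁/√(g·y₁) = 4.93/√(9.81×0.375) = 2.57.
Bélanger equation: y₂/y₁ = ½[√(1 + 8Fr₁²) − 1] = ½[√53.93 − 1] = 3.17.
y₂ = 3.17 × 0.375 = 1.19 m.
V₂ = q/y₂ = 1.85/1.19 = 1.56 m/s.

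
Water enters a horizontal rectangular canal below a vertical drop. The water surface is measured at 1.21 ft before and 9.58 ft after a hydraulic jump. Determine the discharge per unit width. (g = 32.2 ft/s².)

For a rectangular channel the momentum equation gives q² = ½·g·y₁·y₂·(y₁ + y₂) = ½×32.2×1.21×9.58×10.8 = 2014.
q = √2014 = 44.9 ft²/s.

q = 44.9 ft²/s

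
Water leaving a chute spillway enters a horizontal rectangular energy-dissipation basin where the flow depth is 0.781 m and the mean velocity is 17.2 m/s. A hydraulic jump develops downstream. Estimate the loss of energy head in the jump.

Fr₁ = V₁/√(g·y₁) = 17.2/√(9.81×0.781) = 6.21.
From the momentum equation for a rectangular channel, y₂/y₁ = ½[√(1 + 8Fr₁²) − 1] = ½[√309.9 − 1] = 8.30.
y₂ = 8.30 × 0.781 = 6.48 m.
Head loss: ΔE = (y₂ − y₁)³/(4y₁y₂) = (6.48 − 0.781)³/(4×0.781×6.48) = 185/20.3 = 9.16 m.

ΔE = 9.16 m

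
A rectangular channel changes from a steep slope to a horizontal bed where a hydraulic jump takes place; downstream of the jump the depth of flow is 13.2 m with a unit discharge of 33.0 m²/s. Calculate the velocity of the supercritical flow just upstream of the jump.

V₂ = q/y₂ = 33.0/13.2 = 2.50 m/s; Fr₂ = V₂/√(g·y₂) = 0.220.
Applying the sequent-depth relation in reverse, y₁/y₂ = ½[√(1 + 8Fr₂²) − 1] = ½[√1.386 − 1] = 0.0887.
y₁ = 0.0887 × 13.2 = 1.17 m.
V₁ = q/y₁ = 33.0/1.17 = 28.2 m/s.

V₁ = 28.2 m/s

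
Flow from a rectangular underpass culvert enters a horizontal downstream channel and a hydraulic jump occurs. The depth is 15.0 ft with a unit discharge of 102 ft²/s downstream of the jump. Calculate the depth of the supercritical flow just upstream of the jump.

V₂ = q/y₂ = 102/15.0 = 6.80 ft/s; Fr₂ = V₂/√(g·y₂) = 0.309.
From the momentum equation (using Fr₂), y₁/y₂ = ½[√(1 + 8Fr₂²) − 1] = ½[√1.766 − 1] = 0.164.
y₁ = 0.164 × 15.0 = 2.47 ft.

y₁ = 2.47 ft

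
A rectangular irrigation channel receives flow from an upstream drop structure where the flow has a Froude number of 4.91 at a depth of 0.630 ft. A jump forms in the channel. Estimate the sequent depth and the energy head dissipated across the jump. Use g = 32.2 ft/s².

y₂ = 4.07 ft; ΔE = 3.97 ft

Fr₁ = 4.91 (given).
Sequent-depth ratio: y₂/y₁ = ½[√(1 + 8Fr₁²) − 1] = ½[√193.9 − 1] = 6.46.
y₂ = 6.46 × 0.630 = 4.07 ft.
Head loss: ΔE = (y₂ − y₁)³/(4y₁y₂) = (4.07 − 0.630)³/(4×0.630×4.07) = 40.7/10.3 = 3.97 ft.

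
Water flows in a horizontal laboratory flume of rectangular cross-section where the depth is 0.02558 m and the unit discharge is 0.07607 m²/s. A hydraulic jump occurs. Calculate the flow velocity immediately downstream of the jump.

V₂ = 0.3759 m/s

V₁ = q/y₁ = 0.07607/0.02558 = 2.974 m/s. Fr₁ = V₁/√(g·y₁) = 2.974/√(9.81×0.02558) = 5.936.
Conjugate-depth relation: y₂/y₁ = ½[√(1 + 8Fr₁²) − 1] = ½[√282.93 − 1] = 7.910.
y₂ = 7.910 × 0.02558 = 0.2023 m.
V₂ = q/y₂ = 0.07607/0.2023 = 0.3759 m/s.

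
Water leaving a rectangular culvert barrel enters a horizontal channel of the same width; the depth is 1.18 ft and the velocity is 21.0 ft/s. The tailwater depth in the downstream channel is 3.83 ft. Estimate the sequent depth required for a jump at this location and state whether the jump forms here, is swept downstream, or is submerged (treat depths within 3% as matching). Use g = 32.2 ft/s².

Fr₁ = V₁/√(g·y₁) = 21.0/√(32.2×1.18) = 3.41.
From the momentum equation for a rectangular channel, y₂/y₁ = ½[√(1 + 8Fr₁²) − 1] = ½[√93.85 − 1] = 4.34.
y₂ = 4.34 × 1.18 = 5.13 ft.
Tailwater y_tw = 3.83 ft: y_tw < y₂, so the jump is swept downstream.

y₂ = 5.13 ft; the jump is swept downstream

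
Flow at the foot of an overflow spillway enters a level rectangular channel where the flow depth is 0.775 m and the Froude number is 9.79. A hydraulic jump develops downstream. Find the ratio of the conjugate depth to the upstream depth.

Fr₁ = 9.79 (given).
Bélanger equation: y₂/y₁ = ½[√(1 + 8Fr₁²) − 1] = ½[√767.8 − 1] = 13.4.

y₂/y₁ = 13.4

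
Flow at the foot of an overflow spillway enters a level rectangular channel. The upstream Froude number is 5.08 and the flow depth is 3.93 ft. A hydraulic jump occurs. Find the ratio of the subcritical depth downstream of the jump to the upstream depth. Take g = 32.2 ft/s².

Fr₁ = 5.08 (given).
Sequent-depth ratio: y₂/y₁ = ½[√(1 + 8Fr₁²) − 1] = ½[√207.5 − 1] = 6.70.

y₂/y₁ = 6.70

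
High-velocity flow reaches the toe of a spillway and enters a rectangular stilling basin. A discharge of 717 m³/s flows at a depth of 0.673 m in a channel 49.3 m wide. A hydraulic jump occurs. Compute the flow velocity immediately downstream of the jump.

q = Q/b = 717/49.3 = 14.5 m²/s; V₁ = q/y₁ = 21.6 m/s. Fr₁ = V₁/√(g·y₁) = 8.41.
From the momentum equation for a rectangular channel, y₂/y₁ = ½[√(1 + 8Fr₁²) − 1] = ½[√566.9 − 1] = 11.4.
y₂ = 11.4 × 0.673 = 7.68 m.
V₂ = q/y₂ = 14.5/7.68 = 1.89 m/s.

V₂ = 1.89 m/s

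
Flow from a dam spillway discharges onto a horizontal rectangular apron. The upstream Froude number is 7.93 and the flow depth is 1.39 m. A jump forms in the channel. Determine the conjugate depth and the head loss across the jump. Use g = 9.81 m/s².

y₂ = 14.9 m; ΔE = 29.8 m

Fr₁ = 7.93 (given).
From the momentum equation for a rectangular channel, y₂/y₁ = ½[√(1 + 8Fr₁²) − 1] = ½[√504.1 − 1] = 10.7.
y₂ = 10.7 × 1.39 = 14.9 m.
V₁ = Fr₁·√(g·y₁) = 7.93×√(9.81×1.39) = 29.3 m/s; q = V₁·y₁ = 40.7 m²/s. V₂ = q/y₂ = 40.7/14.9 = 2.73 m/s. E₁ = y₁ + V₁²/2g = 45.1 m; E₂ = y₂ + V₂²/2g = 15.3 m. ΔE = E₁ − E₂ = 29.8 m.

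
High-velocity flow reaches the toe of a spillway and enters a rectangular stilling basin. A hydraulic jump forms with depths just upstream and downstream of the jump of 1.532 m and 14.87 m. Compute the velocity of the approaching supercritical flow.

V₁ = 27.94 m/s

For a rectangular channel the momentum equation gives q² = ½·g·y₁·y₂·(y₁ + y₂) = ½×9.81×1.532×14.87×16.40 = 1833.
q = √1833 = 42.81 m²/s.
V₁ = q/y₁ = 42.81/1.532 = 27.94 m/s.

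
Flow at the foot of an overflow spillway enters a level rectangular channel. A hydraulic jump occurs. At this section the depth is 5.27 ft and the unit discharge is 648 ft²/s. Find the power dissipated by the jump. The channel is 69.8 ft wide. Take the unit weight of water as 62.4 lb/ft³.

P = 876769 hp

V₁ = q/y₁ = 648/5.27 = 123 ft/s. Fr₁ = V₁/√(g·y₁) = 123/√(32.2×5.27) = 9.44.
From the momentum equation for a rectangular channel, y₂/y₁ = ½[√(1 + 8Fr₁²) − 1] = ½[√713.8 − 1] = 12.9.
y₂ = 12.9 × 5.27 = 67.8 ft.
Head loss: ΔE = (y₂ − y₁)³/(4y₁y₂) = (67.8 − 5.27)³/(4×5.27×67.8) = 244060/1428 = 171 ft.
Q = q·b = 648 × 69.8 = 45230 cfs. P = γ·Q·ΔE/550 = 62.4 × 45230 × 171 / 550 = 876769 hp.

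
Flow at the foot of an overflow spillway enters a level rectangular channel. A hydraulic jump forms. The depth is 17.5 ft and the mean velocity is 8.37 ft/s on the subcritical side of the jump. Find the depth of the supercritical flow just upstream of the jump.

Fr₂ = V₂/√(g·y₂) = 8.37/√(32.2×17.5) = 0.353.
Applying the sequent-depth relation in reverse, y₁/y₂ = ½[√(1 + 8Fr₂²) − 1] = ½[√1.995 − 1] = 0.206.
y₁ = 0.206 × 17.5 = 3.61 ft.

y₁ = 3.61 ft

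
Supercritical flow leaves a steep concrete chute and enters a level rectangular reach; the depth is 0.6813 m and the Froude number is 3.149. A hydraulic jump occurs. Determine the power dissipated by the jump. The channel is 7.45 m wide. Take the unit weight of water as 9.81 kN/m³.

Fr₁ = 3.149 (given).
Sequent-depth ratio: y₂/y₁ = ½[√(1 + 8Fr₁²) − 1] = ½[√80.330 − 1] = 3.981.
y₂ = 3.981 × 0.6813 = 2.712 m.
V₁ = Fr₁·√(g·y₁) = 3.149×√(9.81×0.6813) = 8.141 m/s; q = V₁·y₁ = 5.546 m²/s. V₂ = q/y₂ = 5.546/2.712 = 2.045 m/s. E₁ = y₁ + V₁²/2g = 4.059 m; E₂ = y₂ + V₂²/2g = 2.926 m. ΔE = E₁ − E₂ = 1.134 m.
Q = q·b = 5.546 × 7.45 = 41.32 m³/s. P = γ·Q·ΔE = 9.81 × 41.32 × 1.134 = 459.5 kW.

P = 459.5 kW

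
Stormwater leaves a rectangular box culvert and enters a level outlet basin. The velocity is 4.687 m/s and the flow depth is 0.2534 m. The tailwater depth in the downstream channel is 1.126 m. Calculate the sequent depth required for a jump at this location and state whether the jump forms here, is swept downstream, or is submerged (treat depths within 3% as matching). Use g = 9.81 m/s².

Fr₁ = V₁/√(g·y₁) = 4.687/√(9.81×0.2534) = 2.973.
Conjugate-depth relation: y₂/y₁ = ½[√(1 + 8Fr₁²) − 1] = ½[√71.698 − 1] = 3.734.
y₂ = 3.734 × 0.2534 = 0.9461 m.
Tailwater y_tw = 1.126 m: y_tw > y₂, so the jump is submerged.

y₂ = 0.9461 m; the jump is submerged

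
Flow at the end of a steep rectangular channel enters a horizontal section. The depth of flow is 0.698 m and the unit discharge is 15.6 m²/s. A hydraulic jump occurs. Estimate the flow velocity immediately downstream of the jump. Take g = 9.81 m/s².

V₂ = 1.93 m/s

V₁ = q/y₁ = 15.6/0.698 = 22.3 m/s. Fr₁ = V₁/√(g·y₁) = 22.3/√(9.81×0.698) = 8.54.
From the momentum equation for a rectangular channel, y₂/y₁ = ½[√(1 + 8Fr₁²) − 1] = ½[√584.6 − 1] = 11.6.
y₂ = 11.6 × 0.698 = 8.09 m.
V₂ = q/y₂ = 15.6/8.09 = 1.93 m/s.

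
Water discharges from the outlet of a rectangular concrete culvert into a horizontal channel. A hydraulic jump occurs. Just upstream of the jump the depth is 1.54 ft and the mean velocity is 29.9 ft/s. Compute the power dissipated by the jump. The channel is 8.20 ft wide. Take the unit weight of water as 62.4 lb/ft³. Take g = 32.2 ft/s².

Fr₁ = V₁/√(g·y₁) = 29.9/√(32.2×1.54) = 4.25.
Conjugate-depth relation: y₂/y₁ = ½[√(1 + 8Fr₁²) − 1] = ½[√145.2 − 1] = 5.53.
y₂ = 5.53 × 1.54 = 8.51 ft.
q = V₁·y₁ = 29.9 × 1.54 = 46.0 ft²/s. V₂ = q/y₂ = 46.0/8.51 = 5.41 ft/s. E₁ = y₁ + V₁²/2g = 15.4 ft; E₂ = y₂ + V₂²/2g = 8.96 ft. ΔE = E₁ − E₂ = 6.46 ft.
Q = q·b = 46.0 × 8.20 = 378 cfs. P = γ·Q·ΔE/550 = 62.4 × 378 × 6.46 / 550 = 277 hp.

P = 277 hp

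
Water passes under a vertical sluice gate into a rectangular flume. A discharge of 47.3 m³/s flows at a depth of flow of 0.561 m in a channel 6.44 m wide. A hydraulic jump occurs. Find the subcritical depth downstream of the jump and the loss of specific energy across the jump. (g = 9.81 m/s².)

q = Q/b = 47.3/6.44 = 7.34 m²/s; V₁ = q/y₁ = 13.1 m/s. Fr₁ = V₁/√(g·y₁) = 5.58.
Sequent-depth ratio: y₂/y₁ = ½[√(1 + 8Fr₁²) − 1] = ½[√250.2 − 1] = 7.41.
y₂ = 7.41 × 0.561 = 4.16 m.
Head loss: ΔE = (y₂ − y₁)³/(4y₁y₂) = (4.16 − 0.561)³/(4×0.561×4.16) = 46.5/9.33 = 4.98 m.

y₂ = 4.16 m; ΔE = 4.98 m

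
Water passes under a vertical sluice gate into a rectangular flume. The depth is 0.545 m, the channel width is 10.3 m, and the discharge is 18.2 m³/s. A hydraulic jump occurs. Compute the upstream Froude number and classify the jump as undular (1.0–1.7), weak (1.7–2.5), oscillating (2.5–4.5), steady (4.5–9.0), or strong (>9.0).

q = Q/b = 18.2/10.3 = 1.77 m²/s; V₁ = q/y₁ = 3.24 m/s. Fr₁ = V₁/√(g·y₁) = 1.40.
Fr₁ = 1.40 lies in the undular range.

Fr₁ = 1.40; undular jump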